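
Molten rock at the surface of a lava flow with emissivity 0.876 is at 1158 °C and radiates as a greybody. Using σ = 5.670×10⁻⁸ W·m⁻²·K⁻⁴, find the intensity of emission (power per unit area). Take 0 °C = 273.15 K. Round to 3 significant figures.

T = 1158 °C + 273.15 = 1431.15 K.
Stefan–Boltzmann: I = εσT⁴ = 0.876 × 5.670×10⁻⁸ × (1431.15)⁴ = 2.08×10⁵ W/m².

I ≈ 2.08×10⁵ W/m²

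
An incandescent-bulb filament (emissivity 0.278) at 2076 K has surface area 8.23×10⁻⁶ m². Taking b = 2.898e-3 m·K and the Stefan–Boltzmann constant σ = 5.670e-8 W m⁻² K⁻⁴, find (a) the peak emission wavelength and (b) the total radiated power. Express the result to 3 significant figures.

(a) λ_max = b/T = 2.898×10⁻³/2076 = 1.396×10⁻⁶ m = 1.40×10³ nm.
Area A = 8.23×10⁻⁶ m².
(b) P = εσAT⁴ = 0.278×5.670×10⁻⁸×8.23×10⁻⁶×(2076)⁴ = 2.41 W.

λ_max ≈ 1.40×10³ nm; P ≈ 2.41 W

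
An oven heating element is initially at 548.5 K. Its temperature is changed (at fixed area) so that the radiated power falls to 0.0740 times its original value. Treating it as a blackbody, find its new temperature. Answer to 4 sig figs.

P ∝ T⁴, so T₂/T₁ = (P₂/P₁)^(1/4) = (0.0740)^(1/4) = 0.521564.
T₂ = 548.5 × 0.521564 = 286.1 K.

T₂ ≈ 286.1 K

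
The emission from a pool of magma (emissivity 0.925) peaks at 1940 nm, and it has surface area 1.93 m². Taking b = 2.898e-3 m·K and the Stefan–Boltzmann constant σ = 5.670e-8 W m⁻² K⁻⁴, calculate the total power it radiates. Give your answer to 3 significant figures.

P ≈ 5.04×10⁵ W

Wien's law: T = b/λ_max = 2.898×10⁻³/1.940×10⁻⁶ = 1493.81 K.
Area A = 1.93 m².
Then P = εσAT⁴ = 0.925×5.670×10⁻⁸×1.93×(1493.81)⁴ = 5.04×10⁵ W.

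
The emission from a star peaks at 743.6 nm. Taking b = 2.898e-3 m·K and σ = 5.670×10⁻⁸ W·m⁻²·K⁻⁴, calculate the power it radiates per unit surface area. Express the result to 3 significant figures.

I ≈ 1.31×10⁷ W/m²

Wien's law: T = b/λ_max = 2.898×10⁻³/7.436×10⁻⁷ = 3897.26 K.
Then I = σT⁴ = 5.670×10⁻⁸×(3897.26)⁴ = 1.31×10⁷ W/m².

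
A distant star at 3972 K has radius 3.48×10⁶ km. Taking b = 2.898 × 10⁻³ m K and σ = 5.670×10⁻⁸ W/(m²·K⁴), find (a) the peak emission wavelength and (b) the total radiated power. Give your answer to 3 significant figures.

λ_max ≈ 0.730 μm; P ≈ 2.15×10²⁷ W

(a) λ_max = b/T = 2.898×10⁻³/3972 = 7.296×10⁻⁷ m = 0.730 μm.
Surface area A = 4πR² = 4π(3.48×10⁹ m)² = 1.52184×10²⁰ m².
(b) P = σAT⁴ = 5.670×10⁻⁸×1.52184×10²⁰×(3972)⁴ = 2.15×10²⁷ W.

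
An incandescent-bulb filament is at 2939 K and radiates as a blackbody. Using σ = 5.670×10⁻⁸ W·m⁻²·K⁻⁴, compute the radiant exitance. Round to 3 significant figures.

I ≈ 4.23×10⁶ W/m²

Stefan–Boltzmann: I = σT⁴ = 5.670×10⁻⁸ × (2939)⁴ = 4.23×10⁶ W/m².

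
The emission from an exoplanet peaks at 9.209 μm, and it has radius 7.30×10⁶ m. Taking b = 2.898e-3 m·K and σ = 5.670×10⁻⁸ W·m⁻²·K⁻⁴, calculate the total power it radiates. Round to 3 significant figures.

P ≈ 3.72×10¹⁷ W

Wien's law: T = b/λ_max = 2.898×10⁻³/9.209×10⁻⁶ = 314.692 K.
Surface area A = 4πR² = 4π(7.30×10⁶ m)² = 6.69662×10¹⁴ m².
Then P = σAT⁴ = 5.670×10⁻⁸×6.69662×10¹⁴×(314.692)⁴ = 3.72×10¹⁷ W.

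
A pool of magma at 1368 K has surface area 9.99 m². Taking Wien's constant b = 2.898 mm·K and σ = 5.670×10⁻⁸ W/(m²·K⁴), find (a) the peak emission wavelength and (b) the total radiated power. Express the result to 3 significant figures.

(a) λ_max = b/T = 2.898×10⁻³/1368 = 2.118×10⁻⁶ m = 2.12 μm.
Area A = 9.99 m².
(b) P = σAT⁴ = 5.670×10⁻⁸×9.99×(1368)⁴ = 1.98×10⁶ W.

λ_max ≈ 2.12 μm; P ≈ 1.98×10⁶ W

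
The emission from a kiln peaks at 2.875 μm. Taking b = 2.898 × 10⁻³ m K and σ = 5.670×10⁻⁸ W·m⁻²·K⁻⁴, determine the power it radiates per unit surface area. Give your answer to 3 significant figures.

Wien's law: T = b/λ_max = 2.898×10⁻³/2.875×10⁻⁶ = 1008.00 K.
Then I = σT⁴ = 5.670×10⁻⁸×(1008.00)⁴ = 5.85×10⁴ W/m².

I ≈ 5.85×10⁴ W/m²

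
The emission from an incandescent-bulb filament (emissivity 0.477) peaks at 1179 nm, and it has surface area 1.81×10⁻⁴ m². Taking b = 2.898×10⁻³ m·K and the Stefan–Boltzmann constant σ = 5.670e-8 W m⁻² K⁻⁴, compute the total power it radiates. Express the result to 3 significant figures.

Wien's law: T = b/λ_max = 2.898×10⁻³/1.179×10⁻⁶ = 2458.02 K.
Area A = 1.81×10⁻⁴ m².
Then P = εσAT⁴ = 0.477×5.670×10⁻⁸×1.81×10⁻⁴×(2458.02)⁴ = 179 W.

P ≈ 179 W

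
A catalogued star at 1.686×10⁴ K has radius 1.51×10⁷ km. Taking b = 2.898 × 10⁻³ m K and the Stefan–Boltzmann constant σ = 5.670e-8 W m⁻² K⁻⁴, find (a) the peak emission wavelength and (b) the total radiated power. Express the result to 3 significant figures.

λ_max ≈ 172 nm; P ≈ 1.31×10³¹ W

(a) λ_max = b/T = 2.898×10⁻³/1.686×10⁴ = 1.719×10⁻⁷ m = 172 nm.
Surface area A = 4πR² = 4π(1.51×10¹⁰ m)² = 2.86526×10²¹ m².
(b) P = σAT⁴ = 5.670×10⁻⁸×2.86526×10²¹×(1.686×10⁴)⁴ = 1.31×10³¹ W.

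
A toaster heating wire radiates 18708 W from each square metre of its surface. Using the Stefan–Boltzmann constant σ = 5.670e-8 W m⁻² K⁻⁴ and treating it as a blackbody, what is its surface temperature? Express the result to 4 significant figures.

I = σT⁴, so T = (I/σ)^(1/4) = (18708/(5.670×10⁻⁸))^(1/4) = 757.9 K.

T ≈ 757.9 K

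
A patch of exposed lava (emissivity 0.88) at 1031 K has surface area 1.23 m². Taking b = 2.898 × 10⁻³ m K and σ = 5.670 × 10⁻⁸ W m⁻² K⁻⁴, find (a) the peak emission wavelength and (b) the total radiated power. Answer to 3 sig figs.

λ_max ≈ 2.81 μm; P ≈ 6.93×10⁴ W

(a) λ_max = b/T = 2.898×10⁻³/1031 = 2.811×10⁻⁶ m = 2.81 μm.
Area A = 1.23 m².
(b) P = εσAT⁴ = 0.88×5.670×10⁻⁸×1.23×(1031)⁴ = 6.93×10⁴ W.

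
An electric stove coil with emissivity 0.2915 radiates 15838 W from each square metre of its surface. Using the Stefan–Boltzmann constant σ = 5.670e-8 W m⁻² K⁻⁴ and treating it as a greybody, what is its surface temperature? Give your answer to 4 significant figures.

T ≈ 989.4 K

I = εσT⁴, so T = (I/εσ)^(1/4) = (15838/(0.2915×5.670×10⁻⁸))^(1/4) = 989.4 K.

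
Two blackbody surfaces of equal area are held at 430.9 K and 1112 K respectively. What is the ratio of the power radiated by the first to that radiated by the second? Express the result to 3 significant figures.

P₁/P₂ ≈ 0.0225

With equal areas, P₁/P₂ = (T₁/T₂)⁴ = (430.9/1112)⁴ = 0.0225.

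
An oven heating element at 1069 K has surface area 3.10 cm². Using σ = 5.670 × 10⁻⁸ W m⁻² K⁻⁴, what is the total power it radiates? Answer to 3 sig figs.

Area A = 3.10 cm² = 3.10×10⁻⁴ m².
P = σAT⁴ = 5.670×10⁻⁸ × 3.10×10⁻⁴ × (1069)⁴ = 23.0 W.

P ≈ 23.0 W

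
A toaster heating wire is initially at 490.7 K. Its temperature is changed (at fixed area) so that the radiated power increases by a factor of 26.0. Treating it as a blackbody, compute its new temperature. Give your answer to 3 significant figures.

T₂ ≈ 1.11×10³ K

P ∝ T⁴, so T₂/T₁ = (P₂/P₁)^(1/4) = (26.0)^(1/4) = 2.25810.
T₂ = 490.7 × 2.25810 = 1.11×10³ K.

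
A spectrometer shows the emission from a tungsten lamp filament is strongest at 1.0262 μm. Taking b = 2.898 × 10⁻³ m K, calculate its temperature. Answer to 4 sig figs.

T ≈ 2824 K

Wien's law gives T = b/λ_max = (2.898×10⁻³ m·K)/(1.0262×10⁻⁶ m) = 2824 K.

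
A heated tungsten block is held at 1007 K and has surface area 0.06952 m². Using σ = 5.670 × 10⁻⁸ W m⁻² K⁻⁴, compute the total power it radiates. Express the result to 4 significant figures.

P ≈ 4053 W

Area A = 0.06952 m².
P = σAT⁴ = 5.670×10⁻⁸ × 0.06952 × (1007)⁴ = 4053 W.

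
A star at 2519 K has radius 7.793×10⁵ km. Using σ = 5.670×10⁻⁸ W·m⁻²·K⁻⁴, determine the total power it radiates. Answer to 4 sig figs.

P ≈ 1.742×10²⁵ W

Surface area A = 4πR² = 4π(7.793×10⁸ m)² = 7.63166×10¹⁸ m².
P = σAT⁴ = 5.670×10⁻⁸ × 7.63166×10¹⁸ × (2519)⁴ = 1.742×10²⁵ W.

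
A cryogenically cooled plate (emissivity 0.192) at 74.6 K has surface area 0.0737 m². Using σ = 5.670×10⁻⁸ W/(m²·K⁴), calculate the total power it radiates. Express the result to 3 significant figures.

Area A = 0.0737 m².
P = εσAT⁴ = 0.192 × 5.670×10⁻⁸ × 0.0737 × (74.6)⁴ = 0.0248 W.

P ≈ 0.0248 W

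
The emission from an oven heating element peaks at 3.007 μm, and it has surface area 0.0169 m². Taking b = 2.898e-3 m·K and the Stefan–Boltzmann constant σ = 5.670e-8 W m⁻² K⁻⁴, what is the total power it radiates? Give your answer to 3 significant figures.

Wien's law: T = b/λ_max = 2.898×10⁻³/3.007×10⁻⁶ = 963.751 K.
Area A = 0.0169 m².
Then P = σAT⁴ = 5.670×10⁻⁸×0.0169×(963.751)⁴ = 827 W.

P ≈ 827 W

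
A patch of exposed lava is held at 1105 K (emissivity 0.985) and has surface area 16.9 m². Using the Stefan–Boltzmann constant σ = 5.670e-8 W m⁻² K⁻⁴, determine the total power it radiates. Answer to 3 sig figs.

P ≈ 1.41×10⁶ W

Area A = 16.9 m².
P = εσAT⁴ = 0.985 × 5.670×10⁻⁸ × 16.9 × (1105)⁴ = 1.41×10⁶ W.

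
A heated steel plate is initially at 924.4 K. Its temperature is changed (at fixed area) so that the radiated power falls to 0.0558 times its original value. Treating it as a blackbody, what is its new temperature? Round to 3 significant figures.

T₂ ≈ 449 K

P ∝ T⁴, so T₂/T₁ = (P₂/P₁)^(1/4) = (0.0558)^(1/4) = 0.486025.
T₂ = 924.4 × 0.486025 = 449 K.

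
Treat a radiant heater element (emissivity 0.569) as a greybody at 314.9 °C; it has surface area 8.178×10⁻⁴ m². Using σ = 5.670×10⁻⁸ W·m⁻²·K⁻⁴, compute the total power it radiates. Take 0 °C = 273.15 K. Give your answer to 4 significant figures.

T = 314.9 °C + 273.15 = 588.05 K.
Area A = 8.178×10⁻⁴ m².
P = εσAT⁴ = 0.569 × 5.670×10⁻⁸ × 8.178×10⁻⁴ × (588.05)⁴ = 3.155 W.

P ≈ 3.155 W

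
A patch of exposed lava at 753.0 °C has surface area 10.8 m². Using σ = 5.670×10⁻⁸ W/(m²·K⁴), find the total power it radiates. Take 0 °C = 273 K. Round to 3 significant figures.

T = 753.0 °C + 273 = 1026.0 K.
Area A = 10.8 m².
P = σAT⁴ = 5.670×10⁻⁸ × 10.8 × (1026.0)⁴ = 6.79×10⁵ W.

P ≈ 6.79×10⁵ W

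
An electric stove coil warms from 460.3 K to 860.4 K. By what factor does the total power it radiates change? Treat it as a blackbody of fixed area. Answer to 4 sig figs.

P₂/P₁ ≈ 12.21

P ∝ T⁴, so P₂/P₁ = (T₂/T₁)⁴ = (860.4/460.3)⁴ = (1.86922)⁴ = 12.21.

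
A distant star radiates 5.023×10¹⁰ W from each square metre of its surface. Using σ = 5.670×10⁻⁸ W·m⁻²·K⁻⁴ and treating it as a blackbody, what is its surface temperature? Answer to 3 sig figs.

T ≈ 3.07×10⁴ K

I = σT⁴, so T = (I/σ)^(1/4) = (5.023×10¹⁰/(5.670×10⁻⁸))^(1/4) = 3.07×10⁴ K.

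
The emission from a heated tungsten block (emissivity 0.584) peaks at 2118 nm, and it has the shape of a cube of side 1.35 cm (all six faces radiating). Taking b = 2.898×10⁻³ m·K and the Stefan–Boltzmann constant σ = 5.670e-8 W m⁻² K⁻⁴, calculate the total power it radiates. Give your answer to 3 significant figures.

Wien's law: T = b/λ_max = 2.898×10⁻³/2.118×10⁻⁶ = 1368.27 K.
Area A = 6s² = 6×(0.0135 m)² = 1.0935×10⁻³ m².
Then P = εσAT⁴ = 0.584×5.670×10⁻⁸×1.0935×10⁻³×(1368.27)⁴ = 127 W.

P ≈ 127 W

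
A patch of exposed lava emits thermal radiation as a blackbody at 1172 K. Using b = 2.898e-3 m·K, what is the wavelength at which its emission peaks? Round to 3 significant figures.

λ_max ≈ 2.47×10³ nm

Wien's displacement law: λ_max = b/T = (2.898×10⁻³ m·K)/(1172 K) = 2.473×10⁻⁶ m.
That is 2.47×10³ nm, in the infrared range.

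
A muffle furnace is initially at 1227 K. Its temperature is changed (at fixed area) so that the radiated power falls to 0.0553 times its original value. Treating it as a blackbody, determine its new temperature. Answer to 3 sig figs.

T₂ ≈ 595 K

P ∝ T⁴, so T₂/T₁ = (P₂/P₁)^(1/4) = (0.0553)^(1/4) = 0.484932.
T₂ = 1227 × 0.484932 = 595 K.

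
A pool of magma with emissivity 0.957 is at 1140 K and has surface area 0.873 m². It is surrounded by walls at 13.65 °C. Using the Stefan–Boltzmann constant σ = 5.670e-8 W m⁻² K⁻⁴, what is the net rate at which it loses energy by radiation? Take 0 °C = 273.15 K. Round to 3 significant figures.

Net loss ≈ 7.97×10⁴ W

Surroundings: T = 13.65 °C + 273.15 = 286.80 K.
Area A = 0.873 m².
Net radiated power P_net = εσA(T⁴ − T₀⁴) = 0.957×5.670×10⁻⁸×0.873×(1140⁴ − 286.80⁴).
T⁴ − T₀⁴ = 1.68896×10¹² − 6.76576×10⁹ = 1.68219×10¹² K⁴, so P_net = 7.97×10⁴ W.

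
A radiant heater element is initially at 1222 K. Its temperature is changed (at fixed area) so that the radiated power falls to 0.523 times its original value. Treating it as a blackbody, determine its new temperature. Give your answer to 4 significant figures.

T₂ ≈ 1039 K

P ∝ T⁴, so T₂/T₁ = (P₂/P₁)^(1/4) = (0.523)^(1/4) = 0.850404.
T₂ = 1222 × 0.850404 = 1039 K.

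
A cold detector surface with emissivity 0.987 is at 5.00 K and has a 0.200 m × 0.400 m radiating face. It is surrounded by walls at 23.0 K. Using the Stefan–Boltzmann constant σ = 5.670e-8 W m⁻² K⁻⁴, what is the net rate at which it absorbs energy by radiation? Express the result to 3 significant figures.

Area A = 0.200 × 0.400 = 0.08 m².
Net radiated power P_net = εσA(T⁴ − T₀⁴) = 0.987×5.670×10⁻⁸×0.08×(5.00⁴ − 23.0⁴).
T⁴ − T₀⁴ = 625.000 − 2.79841×10⁵ = -2.79216×10⁵ K⁴, so P_net = -1.25×10⁻³ W — negative, meaning a net gain of 1.25×10⁻³ W.

Net gain ≈ 1.25×10⁻³ W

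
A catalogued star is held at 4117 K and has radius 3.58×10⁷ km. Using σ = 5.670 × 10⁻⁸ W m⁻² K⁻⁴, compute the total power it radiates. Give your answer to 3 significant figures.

Surface area A = 4πR² = 4π(3.58×10¹⁰ m)² = 1.61056×10²² m².
P = σAT⁴ = 5.670×10⁻⁸ × 1.61056×10²² × (4117)⁴ = 2.62×10²⁹ W.

P ≈ 2.62×10²⁹ W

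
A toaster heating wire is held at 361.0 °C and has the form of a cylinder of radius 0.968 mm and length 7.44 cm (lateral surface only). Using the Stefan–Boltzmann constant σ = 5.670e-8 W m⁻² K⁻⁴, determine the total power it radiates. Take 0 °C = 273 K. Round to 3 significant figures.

T = 361.0 °C + 273 = 634.0 K.
Lateral area A = 2πrL = 2π×9.68×10⁻⁴×0.0744 = 4.52510×10⁻⁴ m².
P = σAT⁴ = 5.670×10⁻⁸ × 4.52510×10⁻⁴ × (634.0)⁴ = 4.15 W.

P ≈ 4.15 W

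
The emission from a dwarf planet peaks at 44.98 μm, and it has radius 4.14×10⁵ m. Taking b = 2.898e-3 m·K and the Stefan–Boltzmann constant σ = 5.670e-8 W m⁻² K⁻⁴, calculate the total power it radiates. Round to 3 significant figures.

Wien's law: T = b/λ_max = 2.898×10⁻³/4.498×10⁻⁵ = 64.4286 K.
Surface area A = 4πR² = 4π(4.14×10⁵ m)² = 2.15383×10¹² m².
Then P = σAT⁴ = 5.670×10⁻⁸×2.15383×10¹²×(64.4286)⁴ = 2.10×10¹² W.

P ≈ 2.10×10¹² W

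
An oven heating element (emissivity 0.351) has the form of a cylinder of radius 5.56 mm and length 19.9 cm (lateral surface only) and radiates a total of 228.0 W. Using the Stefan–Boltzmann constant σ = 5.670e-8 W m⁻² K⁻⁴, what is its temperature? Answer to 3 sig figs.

T ≈ 1.13×10³ K

Lateral area A = 2πrL = 2π×5.56×10⁻³×0.199 = 6.95197×10⁻³ m².
P = εσAT⁴ ⇒ T = (P/(εσA))^(1/4) = (228.0/(0.351×5.670×10⁻⁸×6.95197×10⁻³))^(1/4) = 1.13×10³ K.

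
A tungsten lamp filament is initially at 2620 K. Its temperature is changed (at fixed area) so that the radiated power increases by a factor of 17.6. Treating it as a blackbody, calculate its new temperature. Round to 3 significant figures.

T₂ ≈ 5.37×10³ K

P ∝ T⁴, so T₂/T₁ = (P₂/P₁)^(1/4) = (17.6)^(1/4) = 2.04823.
T₂ = 2620 × 2.04823 = 5.37×10³ K.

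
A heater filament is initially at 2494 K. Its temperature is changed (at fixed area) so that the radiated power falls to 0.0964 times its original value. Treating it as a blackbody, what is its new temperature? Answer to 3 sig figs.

P ∝ T⁴, so T₂/T₁ = (P₂/P₁)^(1/4) = (0.0964)^(1/4) = 0.557210.
T₂ = 2494 × 0.557210 = 1.39×10³ K.

T₂ ≈ 1.39×10³ K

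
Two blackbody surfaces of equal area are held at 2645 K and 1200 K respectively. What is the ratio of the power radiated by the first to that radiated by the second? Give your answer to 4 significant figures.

With equal areas, P₁/P₂ = (T₁/T₂)⁴ = (2645/1200)⁴ = 23.60.

P₁/P₂ ≈ 23.60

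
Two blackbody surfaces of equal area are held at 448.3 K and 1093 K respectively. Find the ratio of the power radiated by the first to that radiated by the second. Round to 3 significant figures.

With equal areas, P₁/P₂ = (T₁/T₂)⁴ = (448.3/1093)⁴ = 0.0283.

P₁/P₂ ≈ 0.0283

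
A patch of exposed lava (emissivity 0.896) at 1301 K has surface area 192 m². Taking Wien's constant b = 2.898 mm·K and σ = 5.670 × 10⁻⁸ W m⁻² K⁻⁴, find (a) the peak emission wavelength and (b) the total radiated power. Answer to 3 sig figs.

λ_max ≈ 2.23×10³ nm; P ≈ 2.79×10⁷ W

(a) λ_max = b/T = 2.898×10⁻³/1301 = 2.228×10⁻⁶ m = 2.23×10³ nm.
Area A = 192 m².
(b) P = εσAT⁴ = 0.896×5.670×10⁻⁸×192×(1301)⁴ = 2.79×10⁷ W.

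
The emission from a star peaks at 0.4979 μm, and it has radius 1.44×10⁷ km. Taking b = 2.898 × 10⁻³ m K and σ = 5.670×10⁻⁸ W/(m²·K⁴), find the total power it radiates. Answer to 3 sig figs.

P ≈ 1.70×10²⁹ W

Wien's law: T = b/λ_max = 2.898×10⁻³/4.979×10⁻⁷ = 5820.45 K.
Surface area A = 4πR² = 4π(1.44×10¹⁰ m)² = 2.60576×10²¹ m².
Then P = σAT⁴ = 5.670×10⁻⁸×2.60576×10²¹×(5820.45)⁴ = 1.70×10²⁹ W.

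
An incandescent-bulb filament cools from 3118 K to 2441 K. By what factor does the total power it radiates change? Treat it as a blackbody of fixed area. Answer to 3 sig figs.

P₂/P₁ ≈ 0.376

P ∝ T⁴, so P₂/P₁ = (T₂/T₁)⁴ = (2441/3118)⁴ = (0.782874)⁴ = 0.376.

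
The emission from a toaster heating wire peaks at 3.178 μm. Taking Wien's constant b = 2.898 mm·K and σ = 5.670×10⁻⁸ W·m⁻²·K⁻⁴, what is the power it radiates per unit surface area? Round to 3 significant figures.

Wien's law: T = b/λ_max = 2.898×10⁻³/3.178×10⁻⁶ = 911.894 K.
Then I = σT⁴ = 5.670×10⁻⁸×(911.894)⁴ = 3.92×10⁴ W/m².

I ≈ 3.92×10⁴ W/m²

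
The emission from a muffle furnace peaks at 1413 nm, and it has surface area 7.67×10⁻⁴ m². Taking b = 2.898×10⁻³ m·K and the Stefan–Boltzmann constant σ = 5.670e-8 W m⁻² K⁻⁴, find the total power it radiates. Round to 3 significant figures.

P ≈ 769 W

Wien's law: T = b/λ_max = 2.898×10⁻³/1.413×10⁻⁶ = 2050.96 K.
Area A = 7.67×10⁻⁴ m².
Then P = σAT⁴ = 5.670×10⁻⁸×7.67×10⁻⁴×(2050.96)⁴ = 769 W.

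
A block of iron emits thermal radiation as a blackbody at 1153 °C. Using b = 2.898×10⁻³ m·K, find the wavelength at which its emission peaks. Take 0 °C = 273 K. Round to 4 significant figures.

λ_max ≈ 2032 nm

T = 1153 °C + 273 = 1426 K.
Wien's displacement law: λ_max = b/T = (2.898×10⁻³ m·K)/(1426 K) = 2.0323×10⁻⁶ m.
That is 2032 nm, in the infrared range.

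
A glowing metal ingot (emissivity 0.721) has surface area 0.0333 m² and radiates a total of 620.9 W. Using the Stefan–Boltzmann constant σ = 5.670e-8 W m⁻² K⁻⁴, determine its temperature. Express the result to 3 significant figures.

Area A = 0.0333 m².
P = εσAT⁴ ⇒ T = (P/(εσA))^(1/4) = (620.9/(0.721×5.670×10⁻⁸×0.0333))^(1/4) = 822 K.

T ≈ 822 K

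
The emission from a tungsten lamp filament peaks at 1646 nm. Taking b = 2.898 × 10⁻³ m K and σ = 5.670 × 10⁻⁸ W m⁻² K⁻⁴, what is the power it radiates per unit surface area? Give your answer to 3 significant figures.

I ≈ 5.45×10⁵ W/m²

Wien's law: T = b/λ_max = 2.898×10⁻³/1.646×10⁻⁶ = 1760.63 K.
Then I = σT⁴ = 5.670×10⁻⁸×(1760.63)⁴ = 5.45×10⁵ W/m².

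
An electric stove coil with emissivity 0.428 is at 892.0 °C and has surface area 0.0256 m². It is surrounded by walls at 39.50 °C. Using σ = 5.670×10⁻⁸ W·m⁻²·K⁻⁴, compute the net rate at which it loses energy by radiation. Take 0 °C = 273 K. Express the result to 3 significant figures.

Net loss ≈ 1.14×10³ W

T = 892.0 °C + 273 = 1165.0 K.
Surroundings: T = 39.50 °C + 273 = 312.50 K.
Area A = 0.0256 m².
Net radiated power P_net = εσA(T⁴ − T₀⁴) = 0.428×5.670×10⁻⁸×0.0256×(1165.0⁴ − 312.50⁴).
T⁴ − T₀⁴ = 1.84206×10¹² − 9.53674×10⁹ = 1.83252×10¹² K⁴, so P_net = 1.14×10³ W.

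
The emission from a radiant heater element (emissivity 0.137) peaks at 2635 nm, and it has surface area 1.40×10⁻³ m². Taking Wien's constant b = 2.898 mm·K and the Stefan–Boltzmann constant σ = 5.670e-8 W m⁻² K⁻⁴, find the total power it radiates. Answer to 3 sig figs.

P ≈ 15.9 W

Wien's law: T = b/λ_max = 2.898×10⁻³/2.635×10⁻⁶ = 1099.81 K.
Area A = 1.40×10⁻³ m².
Then P = εσAT⁴ = 0.137×5.670×10⁻⁸×1.40×10⁻³×(1099.81)⁴ = 15.9 W.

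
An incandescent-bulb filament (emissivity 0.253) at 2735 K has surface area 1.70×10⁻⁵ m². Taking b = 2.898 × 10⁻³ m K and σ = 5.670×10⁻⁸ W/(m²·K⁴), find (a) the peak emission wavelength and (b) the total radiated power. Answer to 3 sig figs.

λ_max ≈ 1.06×10³ nm; P ≈ 13.6 W

(a) λ_max = b/T = 2.898×10⁻³/2735 = 1.060×10⁻⁶ m = 1.06×10³ nm.
Area A = 1.70×10⁻⁵ m².
(b) P = εσAT⁴ = 0.253×5.670×10⁻⁸×1.70×10⁻⁵×(2735)⁴ = 13.6 W.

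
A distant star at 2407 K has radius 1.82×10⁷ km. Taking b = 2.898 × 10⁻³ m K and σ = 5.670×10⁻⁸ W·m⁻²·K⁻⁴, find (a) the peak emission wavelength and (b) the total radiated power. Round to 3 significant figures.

λ_max ≈ 1.20 μm; P ≈ 7.92×10²⁷ W

(a) λ_max = b/T = 2.898×10⁻³/2407 = 1.204×10⁻⁶ m = 1.20 μm.
Surface area A = 4πR² = 4π(1.82×10¹⁰ m)² = 4.16248×10²¹ m².
(b) P = σAT⁴ = 5.670×10⁻⁸×4.16248×10²¹×(2407)⁴ = 7.92×10²⁷ W.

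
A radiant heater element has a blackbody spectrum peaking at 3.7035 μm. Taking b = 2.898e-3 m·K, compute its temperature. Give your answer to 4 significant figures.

Wien's law gives T = b/λ_max = (2.898×10⁻³ m·K)/(3.7035×10⁻⁶ m) = 782.5 K.

T ≈ 782.5 K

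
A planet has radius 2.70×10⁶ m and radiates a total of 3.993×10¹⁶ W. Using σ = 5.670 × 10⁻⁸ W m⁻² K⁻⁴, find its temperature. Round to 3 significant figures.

Surface area A = 4πR² = 4π(2.70×10⁶ m)² = 9.16088×10¹³ m².
P = σAT⁴ ⇒ T = (P/(σA))^(1/4) = (3.993×10¹⁶/(5.670×10⁻⁸×9.16088×10¹³))^(1/4) = 296 K.

T ≈ 296 K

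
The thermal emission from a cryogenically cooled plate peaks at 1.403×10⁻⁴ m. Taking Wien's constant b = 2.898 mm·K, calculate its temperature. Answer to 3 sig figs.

Wien's law gives T = b/λ_max = (2.898×10⁻³ m·K)/(1.403×10⁻⁴ m) = 20.7 K.

T ≈ 20.7 K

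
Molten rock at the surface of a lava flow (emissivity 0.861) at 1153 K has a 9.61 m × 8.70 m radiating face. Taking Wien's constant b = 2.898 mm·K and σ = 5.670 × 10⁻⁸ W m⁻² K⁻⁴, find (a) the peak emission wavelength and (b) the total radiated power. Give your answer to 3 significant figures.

(a) λ_max = b/T = 2.898×10⁻³/1153 = 2.513×10⁻⁶ m = 2.51 μm.
Area A = 9.61 × 8.70 = 83.607 m².
(b) P = εσAT⁴ = 0.861×5.670×10⁻⁸×83.607×(1153)⁴ = 7.21×10⁶ W.

λ_max ≈ 2.51 μm; P ≈ 7.21×10⁶ W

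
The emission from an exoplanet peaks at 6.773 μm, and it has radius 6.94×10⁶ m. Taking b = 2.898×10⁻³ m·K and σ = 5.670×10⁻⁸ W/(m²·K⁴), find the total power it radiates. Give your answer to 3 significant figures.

P ≈ 1.15×10¹⁸ W

Wien's law: T = b/λ_max = 2.898×10⁻³/6.773×10⁻⁶ = 427.875 K.
Surface area A = 4πR² = 4π(6.94×10⁶ m)² = 6.05242×10¹⁴ m².
Then P = σAT⁴ = 5.670×10⁻⁸×6.05242×10¹⁴×(427.875)⁴ = 1.15×10¹⁸ W.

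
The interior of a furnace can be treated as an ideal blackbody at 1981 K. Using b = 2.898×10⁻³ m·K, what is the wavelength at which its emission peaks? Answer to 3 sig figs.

λ_max ≈ 1.46 μm

Wien's displacement law: λ_max = b/T = (2.898×10⁻³ m·K)/(1981 K) = 1.463×10⁻⁶ m.
That is 1.46 μm, in the infrared range.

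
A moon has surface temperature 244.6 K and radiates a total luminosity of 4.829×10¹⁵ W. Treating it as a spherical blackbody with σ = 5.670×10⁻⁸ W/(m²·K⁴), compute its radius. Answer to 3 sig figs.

L = 4πR²σT⁴ ⇒ R = √(L/(4πσT⁴)).
σT⁴ = 202.959 W/m², so R = √(4.829×10¹⁵/(4π×202.959)) = 1.38×10⁶ m.

R ≈ 1.38×10⁶ m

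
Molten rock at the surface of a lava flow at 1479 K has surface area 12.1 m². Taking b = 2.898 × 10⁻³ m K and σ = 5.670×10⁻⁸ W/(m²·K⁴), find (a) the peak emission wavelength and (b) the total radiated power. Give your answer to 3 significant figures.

(a) λ_max = b/T = 2.898×10⁻³/1479 = 1.959×10⁻⁶ m = 1.96×10³ nm.
Area A = 12.1 m².
(b) P = σAT⁴ = 5.670×10⁻⁸×12.1×(1479)⁴ = 3.28×10⁶ W.

λ_max ≈ 1.96×10³ nm; P ≈ 3.28×10⁶ W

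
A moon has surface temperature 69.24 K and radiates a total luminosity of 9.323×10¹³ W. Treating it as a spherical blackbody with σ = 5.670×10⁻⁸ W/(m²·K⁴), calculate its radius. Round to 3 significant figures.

R ≈ 2.39×10⁶ m

L = 4πR²σT⁴ ⇒ R = √(L/(4πσT⁴)).
σT⁴ = 1.30320 W/m², so R = √(9.323×10¹³/(4π×1.30320)) = 2.39×10⁶ m.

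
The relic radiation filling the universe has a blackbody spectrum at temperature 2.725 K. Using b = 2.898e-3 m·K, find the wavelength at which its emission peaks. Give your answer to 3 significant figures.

Wien's displacement law: λ_max = b/T = (2.898×10⁻³ m·K)/(2.725 K) = 1.063×10⁻³ m.
That is 1.06 mm, in the microwave range.

λ_max ≈ 1.06 mm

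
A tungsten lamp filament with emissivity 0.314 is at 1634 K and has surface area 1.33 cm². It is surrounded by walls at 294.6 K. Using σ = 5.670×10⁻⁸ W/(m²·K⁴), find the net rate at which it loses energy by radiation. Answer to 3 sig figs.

Net loss ≈ 16.9 W

Area A = 1.33 cm² = 1.33×10⁻⁴ m².
Net radiated power P_net = εσA(T⁴ − T₀⁴) = 0.314×5.670×10⁻⁸×1.33×10⁻⁴×(1634⁴ − 294.6⁴).
T⁴ − T₀⁴ = 7.12867×10¹² − 7.53236×10⁹ = 7.12114×10¹² K⁴, so P_net = 16.9 W.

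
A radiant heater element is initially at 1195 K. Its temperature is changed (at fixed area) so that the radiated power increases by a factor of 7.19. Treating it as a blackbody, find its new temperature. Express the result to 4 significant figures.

P ∝ T⁴, so T₂/T₁ = (P₂/P₁)^(1/4) = (7.19)^(1/4) = 1.63750.
T₂ = 1195 × 1.63750 = 1957 K.

T₂ ≈ 1957 K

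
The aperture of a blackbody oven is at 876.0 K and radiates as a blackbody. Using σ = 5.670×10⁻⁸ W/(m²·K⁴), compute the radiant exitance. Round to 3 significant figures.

Stefan–Boltzmann: I = σT⁴ = 5.670×10⁻⁸ × (876.0)⁴ = 3.34×10⁴ W/m².

I ≈ 3.34×10⁴ W/m²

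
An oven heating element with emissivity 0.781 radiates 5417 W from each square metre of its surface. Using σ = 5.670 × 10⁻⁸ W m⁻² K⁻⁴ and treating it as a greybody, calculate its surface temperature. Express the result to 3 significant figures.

I = εσT⁴, so T = (I/εσ)^(1/4) = (5417/(0.781×5.670×10⁻⁸))^(1/4) = 591 K.

T ≈ 591 K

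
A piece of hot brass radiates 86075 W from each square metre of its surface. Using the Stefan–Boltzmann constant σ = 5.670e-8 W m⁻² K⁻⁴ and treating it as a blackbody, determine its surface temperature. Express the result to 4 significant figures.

T ≈ 1110 K

I = σT⁴, so T = (I/σ)^(1/4) = (86075/(5.670×10⁻⁸))^(1/4) = 1110 K.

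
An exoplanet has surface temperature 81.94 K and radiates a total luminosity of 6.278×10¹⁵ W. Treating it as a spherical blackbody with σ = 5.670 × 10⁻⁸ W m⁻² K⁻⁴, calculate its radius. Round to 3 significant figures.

L = 4πR²σT⁴ ⇒ R = √(L/(4πσT⁴)).
σT⁴ = 2.55604 W/m², so R = √(6.278×10¹⁵/(4π×2.55604)) = 1.40×10⁷ m.

R ≈ 1.40×10⁷ m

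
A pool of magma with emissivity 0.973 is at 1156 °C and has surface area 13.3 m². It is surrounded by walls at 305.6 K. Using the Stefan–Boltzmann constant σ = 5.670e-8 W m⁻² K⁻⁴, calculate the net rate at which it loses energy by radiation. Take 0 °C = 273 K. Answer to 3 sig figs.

T = 1156 °C + 273 = 1429 K.
Area A = 13.3 m².
Net radiated power P_net = εσA(T⁴ − T₀⁴) = 0.973×5.670×10⁻⁸×13.3×(1429⁴ − 305.6⁴).
T⁴ − T₀⁴ = 4.16993×10¹² − 8.72195×10⁹ = 4.16121×10¹² K⁴, so P_net = 3.05×10⁶ W.

Net loss ≈ 3.05×10⁶ W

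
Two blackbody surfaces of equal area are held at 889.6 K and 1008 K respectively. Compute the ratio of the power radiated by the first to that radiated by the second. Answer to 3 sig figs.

With equal areas, P₁/P₂ = (T₁/T₂)⁴ = (889.6/1008)⁴ = 0.607.

P₁/P₂ ≈ 0.607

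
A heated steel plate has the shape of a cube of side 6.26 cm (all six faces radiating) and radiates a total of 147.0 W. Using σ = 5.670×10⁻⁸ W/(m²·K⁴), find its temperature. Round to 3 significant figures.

T ≈ 576 K

Area A = 6s² = 6×(0.0626 m)² = 0.0235126 m².
P = σAT⁴ ⇒ T = (P/(σA))^(1/4) = (147.0/(5.670×10⁻⁸×0.0235126))^(1/4) = 576 K.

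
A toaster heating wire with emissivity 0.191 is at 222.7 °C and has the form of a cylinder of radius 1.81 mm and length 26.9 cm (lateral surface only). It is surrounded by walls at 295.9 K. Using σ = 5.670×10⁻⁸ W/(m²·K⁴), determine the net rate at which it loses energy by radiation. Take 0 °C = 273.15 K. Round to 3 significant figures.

T = 222.7 °C + 273.15 = 495.85 K.
Lateral area A = 2πrL = 2π×1.81×10⁻³×0.269 = 3.05922×10⁻³ m².
Net radiated power P_net = εσA(T⁴ − T₀⁴) = 0.191×5.670×10⁻⁸×3.05922×10⁻³×(495.85⁴ − 295.9⁴).
T⁴ − T₀⁴ = 6.04507×10¹⁰ − 7.66619×10⁹ = 5.27845×10¹⁰ K⁴, so P_net = 1.75 W.

Net loss ≈ 1.75 W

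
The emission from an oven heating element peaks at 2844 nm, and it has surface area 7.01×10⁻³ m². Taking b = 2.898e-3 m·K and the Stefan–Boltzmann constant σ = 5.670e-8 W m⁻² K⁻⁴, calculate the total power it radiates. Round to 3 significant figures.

Wien's law: T = b/λ_max = 2.898×10⁻³/2.844×10⁻⁶ = 1018.99 K.
Area A = 7.01×10⁻³ m².
Then P = σAT⁴ = 5.670×10⁻⁸×7.01×10⁻³×(1018.99)⁴ = 429 W.

P ≈ 429 W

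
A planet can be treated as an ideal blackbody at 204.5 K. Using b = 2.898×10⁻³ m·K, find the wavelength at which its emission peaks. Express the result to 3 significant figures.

Wien's displacement law: λ_max = b/T = (2.898×10⁻³ m·K)/(204.5 K) = 1.417×10⁻⁵ m.
That is 14.2 μm, in the infrared range.

λ_max ≈ 14.2 μm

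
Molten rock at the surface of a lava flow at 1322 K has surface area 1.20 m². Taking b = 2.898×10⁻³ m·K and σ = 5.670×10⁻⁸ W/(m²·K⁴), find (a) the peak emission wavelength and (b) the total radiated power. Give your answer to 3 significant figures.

(a) λ_max = b/T = 2.898×10⁻³/1322 = 2.192×10⁻⁶ m = 2.19 μm.
Area A = 1.20 m².
(b) P = σAT⁴ = 5.670×10⁻⁸×1.20×(1322)⁴ = 2.08×10⁵ W.

λ_max ≈ 2.19 μm; P ≈ 2.08×10⁵ W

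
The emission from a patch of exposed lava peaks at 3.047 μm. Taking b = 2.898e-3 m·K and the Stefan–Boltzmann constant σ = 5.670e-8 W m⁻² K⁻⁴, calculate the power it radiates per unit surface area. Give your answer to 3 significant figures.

I ≈ 4.64×10⁴ W/m²

Wien's law: T = b/λ_max = 2.898×10⁻³/3.047×10⁻⁶ = 951.099 K.
Then I = σT⁴ = 5.670×10⁻⁸×(951.099)⁴ = 4.64×10⁴ W/m².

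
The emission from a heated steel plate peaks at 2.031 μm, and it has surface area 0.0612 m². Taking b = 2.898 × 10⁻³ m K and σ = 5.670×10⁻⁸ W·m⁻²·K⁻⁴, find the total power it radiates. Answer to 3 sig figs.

Wien's law: T = b/λ_max = 2.898×10⁻³/2.031×10⁻⁶ = 1426.88 K.
Area A = 0.0612 m².
Then P = σAT⁴ = 5.670×10⁻⁸×0.0612×(1426.88)⁴ = 1.44×10⁴ W.

P ≈ 1.44×10⁴ W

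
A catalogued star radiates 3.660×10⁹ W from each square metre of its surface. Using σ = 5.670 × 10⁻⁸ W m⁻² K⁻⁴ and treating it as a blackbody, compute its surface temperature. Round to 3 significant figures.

I = σT⁴, so T = (I/σ)^(1/4) = (3.660×10⁹/(5.670×10⁻⁸))^(1/4) = 1.59×10⁴ K.

T ≈ 1.59×10⁴ K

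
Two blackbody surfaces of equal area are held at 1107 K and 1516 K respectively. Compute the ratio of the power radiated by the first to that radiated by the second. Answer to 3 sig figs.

P₁/P₂ ≈ 0.284

With equal areas, P₁/P₂ = (T₁/T₂)⁴ = (1107/1516)⁴ = 0.284.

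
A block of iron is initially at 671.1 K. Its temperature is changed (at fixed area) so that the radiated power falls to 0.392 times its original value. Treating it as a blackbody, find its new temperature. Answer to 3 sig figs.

P ∝ T⁴, so T₂/T₁ = (P₂/P₁)^(1/4) = (0.392)^(1/4) = 0.791264.
T₂ = 671.1 × 0.791264 = 531 K.

T₂ ≈ 531 K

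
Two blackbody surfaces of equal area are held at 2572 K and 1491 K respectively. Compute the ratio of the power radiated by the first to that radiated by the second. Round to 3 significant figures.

With equal areas, P₁/P₂ = (T₁/T₂)⁴ = (2572/1491)⁴ = 8.85.

P₁/P₂ ≈ 8.85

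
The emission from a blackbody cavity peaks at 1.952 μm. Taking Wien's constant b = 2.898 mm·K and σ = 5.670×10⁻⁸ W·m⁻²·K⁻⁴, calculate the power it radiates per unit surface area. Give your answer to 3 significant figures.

Wien's law: T = b/λ_max = 2.898×10⁻³/1.952×10⁻⁶ = 1484.63 K.
Then I = σT⁴ = 5.670×10⁻⁸×(1484.63)⁴ = 2.75×10⁵ W/m².

I ≈ 2.75×10⁵ W/m²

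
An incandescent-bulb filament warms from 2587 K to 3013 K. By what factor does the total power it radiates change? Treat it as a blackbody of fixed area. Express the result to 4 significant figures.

P ∝ T⁴, so P₂/P₁ = (T₂/T₁)⁴ = (3013/2587)⁴ = (1.16467)⁴ = 1.840.

P₂/P₁ ≈ 1.840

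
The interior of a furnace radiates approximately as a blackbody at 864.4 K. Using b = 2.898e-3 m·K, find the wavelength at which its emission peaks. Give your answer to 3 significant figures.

λ_max ≈ 3.35 μm

Wien's displacement law: λ_max = b/T = (2.898×10⁻³ m·K)/(864.4 K) = 3.353×10⁻⁶ m.
That is 3.35 μm, in the infrared range.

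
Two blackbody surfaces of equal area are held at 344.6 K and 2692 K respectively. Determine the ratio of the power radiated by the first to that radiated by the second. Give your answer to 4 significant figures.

With equal areas, P₁/P₂ = (T₁/T₂)⁴ = (344.6/2692)⁴ = 2.685×10⁻⁴.

P₁/P₂ ≈ 2.685×10⁻⁴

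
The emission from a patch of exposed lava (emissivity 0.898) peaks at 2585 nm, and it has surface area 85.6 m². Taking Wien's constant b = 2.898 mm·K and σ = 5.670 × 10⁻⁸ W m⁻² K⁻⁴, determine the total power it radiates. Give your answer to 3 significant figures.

Wien's law: T = b/λ_max = 2.898×10⁻³/2.585×10⁻⁶ = 1121.08 K.
Area A = 85.6 m².
Then P = εσAT⁴ = 0.898×5.670×10⁻⁸×85.6×(1121.08)⁴ = 6.88×10⁶ W.

P ≈ 6.88×10⁶ W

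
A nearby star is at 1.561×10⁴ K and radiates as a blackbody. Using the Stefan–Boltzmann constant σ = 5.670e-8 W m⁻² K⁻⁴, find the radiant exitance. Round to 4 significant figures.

I ≈ 3.367×10⁹ W/m²

Stefan–Boltzmann: I = σT⁴ = 5.670×10⁻⁸ × (1.561×10⁴)⁴ = 3.367×10⁹ W/m².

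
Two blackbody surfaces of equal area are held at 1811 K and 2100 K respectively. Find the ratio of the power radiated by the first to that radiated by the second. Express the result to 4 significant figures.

P₁/P₂ ≈ 0.5531

With equal areas, P₁/P₂ = (T₁/T₂)⁴ = (1811/2100)⁴ = 0.5531.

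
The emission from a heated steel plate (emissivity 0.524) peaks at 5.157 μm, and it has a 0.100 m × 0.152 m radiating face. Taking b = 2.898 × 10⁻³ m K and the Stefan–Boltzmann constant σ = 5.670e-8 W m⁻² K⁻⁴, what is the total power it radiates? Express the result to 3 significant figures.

P ≈ 45.0 W

Wien's law: T = b/λ_max = 2.898×10⁻³/5.157×10⁻⁶ = 561.955 K.
Area A = 0.100 × 0.152 = 0.0152 m².
Then P = εσAT⁴ = 0.524×5.670×10⁻⁸×0.0152×(561.955)⁴ = 45.0 W.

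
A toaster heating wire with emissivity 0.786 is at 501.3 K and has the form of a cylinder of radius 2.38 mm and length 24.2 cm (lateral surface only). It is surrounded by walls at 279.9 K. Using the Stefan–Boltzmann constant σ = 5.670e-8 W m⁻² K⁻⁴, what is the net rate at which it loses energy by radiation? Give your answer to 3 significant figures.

Net loss ≈ 9.20 W

Lateral area A = 2πrL = 2π×2.38×10⁻³×0.242 = 3.61886×10⁻³ m².
Net radiated power P_net = εσA(T⁴ − T₀⁴) = 0.786×5.670×10⁻⁸×3.61886×10⁻³×(501.3⁴ − 279.9⁴).
T⁴ − T₀⁴ = 6.31525×10¹⁰ − 6.13778×10⁹ = 5.70147×10¹⁰ K⁴, so P_net = 9.20 W.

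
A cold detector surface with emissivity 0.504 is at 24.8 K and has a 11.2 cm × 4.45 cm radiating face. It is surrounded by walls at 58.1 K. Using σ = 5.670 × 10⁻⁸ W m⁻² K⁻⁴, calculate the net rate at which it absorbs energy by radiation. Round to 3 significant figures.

Area A = 0.112 × 0.0445 = 4.984×10⁻³ m².
Net radiated power P_net = εσA(T⁴ − T₀⁴) = 0.504×5.670×10⁻⁸×4.984×10⁻³×(24.8⁴ − 58.1⁴).
T⁴ − T₀⁴ = 3.78274×10⁵ − 1.13947×10⁷ = -1.10164×10⁷ K⁴, so P_net = -1.57×10⁻³ W — negative, meaning a net gain of 1.57×10⁻³ W.

Net gain ≈ 1.57×10⁻³ W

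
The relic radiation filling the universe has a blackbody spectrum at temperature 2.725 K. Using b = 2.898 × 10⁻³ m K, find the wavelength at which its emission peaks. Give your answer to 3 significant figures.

Wien's displacement law: λ_max = b/T = (2.898×10⁻³ m·K)/(2.725 K) = 1.063×10⁻³ m.
That is 1.06 mm, in the microwave range.

λ_max ≈ 1.06 mm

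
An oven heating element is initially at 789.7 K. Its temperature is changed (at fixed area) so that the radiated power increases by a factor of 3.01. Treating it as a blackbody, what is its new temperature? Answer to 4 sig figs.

T₂ ≈ 1040 K

P ∝ T⁴, so T₂/T₁ = (P₂/P₁)^(1/4) = (3.01)^(1/4) = 1.31717.
T₂ = 789.7 × 1.31717 = 1040 K.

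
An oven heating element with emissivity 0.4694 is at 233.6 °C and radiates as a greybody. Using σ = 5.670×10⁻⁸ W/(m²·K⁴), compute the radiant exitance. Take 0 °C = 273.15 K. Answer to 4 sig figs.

I ≈ 1755 W/m²

T = 233.6 °C + 273.15 = 506.75 K.
Stefan–Boltzmann: I = εσT⁴ = 0.4694 × 5.670×10⁻⁸ × (506.75)⁴ = 1755 W/m².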